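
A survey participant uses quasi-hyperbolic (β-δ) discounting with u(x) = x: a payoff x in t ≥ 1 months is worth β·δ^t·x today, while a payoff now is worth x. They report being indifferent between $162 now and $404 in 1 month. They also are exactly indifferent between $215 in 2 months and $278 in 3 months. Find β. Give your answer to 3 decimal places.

β ≈ 0.518

The second indifference involves only future payoffs, so β cancels: β·δ^2·215 = β·δ^3·278, giving δ = 215/278 = 0.77338.
Substituting δ into 162 = β·δ·404: β = 162/(312.446) ≈ 0.518.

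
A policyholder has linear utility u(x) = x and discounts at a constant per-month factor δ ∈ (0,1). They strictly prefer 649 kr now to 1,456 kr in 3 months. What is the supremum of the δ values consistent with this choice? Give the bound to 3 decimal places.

Comparing present values: 649 > δ^3·1456.
Dividing by 1456: δ^3 < 0.44574. Both sides are positive, so the cube root keeps the direction.
δ < (649/1456)^(1/3) ≈ 0.764.

δ < 0.764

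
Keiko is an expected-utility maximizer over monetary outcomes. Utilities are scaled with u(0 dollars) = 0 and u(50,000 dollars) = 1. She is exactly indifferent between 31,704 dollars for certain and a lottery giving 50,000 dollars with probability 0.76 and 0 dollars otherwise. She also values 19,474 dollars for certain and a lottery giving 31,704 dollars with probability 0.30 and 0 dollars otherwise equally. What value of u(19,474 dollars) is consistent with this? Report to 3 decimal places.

0.228

First, u(31,704 dollars) = 0.76·u(50,000 dollars) + 0.24·u(0 dollars) = 0.76.
Then u(19,474 dollars) = 0.30·u(31,704 dollars) + 0.70·u(0 dollars) = 0.30·0.76 + 0.70·0.00 = 0.2280.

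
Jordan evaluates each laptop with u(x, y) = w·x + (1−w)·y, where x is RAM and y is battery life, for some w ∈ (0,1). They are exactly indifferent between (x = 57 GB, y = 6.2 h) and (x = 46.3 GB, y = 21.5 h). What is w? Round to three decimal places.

Indifference: w·57 + (1−w)·6.2 = w·46.3 + (1−w)·21.5.
Collecting terms: w·10.7 = (1−w)·15.3.
So w/(1−w) = 15.3/10.7 = 1.4299, giving w = 15.3/(10.7+15.3) = 0.588.

w = 0.588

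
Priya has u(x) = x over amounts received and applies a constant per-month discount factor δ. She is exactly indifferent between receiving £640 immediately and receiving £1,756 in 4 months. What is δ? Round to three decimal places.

Equating discounted utilities: u(640) = δ^4·u(1756) ⇒ δ^4 = u(640)/u(1756).
With u(x) = x: δ^4 = 640/1756 = 0.36446.
So δ = 0.36446^(1/4) ≈ 0.777.

δ ≈ 0.777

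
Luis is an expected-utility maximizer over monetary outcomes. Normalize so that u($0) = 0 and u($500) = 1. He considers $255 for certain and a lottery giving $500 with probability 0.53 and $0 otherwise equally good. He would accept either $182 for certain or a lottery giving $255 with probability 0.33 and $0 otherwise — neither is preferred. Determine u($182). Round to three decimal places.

0.175

From the first indifference, u($255) = 0.53·u($500) + 0.47·u($0) = 0.53·1 + 0.47·0 = 0.53.
Then u($182) = 0.33·u($255) + 0.67·u($0) = 0.33·0.53 + 0.67·0.00 = 0.1749.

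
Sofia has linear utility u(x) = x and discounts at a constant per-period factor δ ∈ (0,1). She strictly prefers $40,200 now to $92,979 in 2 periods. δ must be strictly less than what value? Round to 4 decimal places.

Comparing present values: 40200 > δ^2·92979.
Hence δ^2 < 40200/92979 = 0.43236, and x ↦ x^(1/2) is increasing on (0,∞).
δ < 0.43236^(1/2) = 0.6575.

δ < 0.6575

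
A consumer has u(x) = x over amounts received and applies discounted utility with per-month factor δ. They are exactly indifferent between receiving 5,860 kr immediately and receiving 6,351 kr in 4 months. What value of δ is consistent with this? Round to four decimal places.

Indifference means u(5860) = δ^4 · u(6351), so δ^4 = u(5860)/u(6351).
With u(x) = x: δ^4 = 5860/6351 = 0.92269.
Hence δ = (0.92269)^(1/4) = 0.980085.

δ ≈ 0.9801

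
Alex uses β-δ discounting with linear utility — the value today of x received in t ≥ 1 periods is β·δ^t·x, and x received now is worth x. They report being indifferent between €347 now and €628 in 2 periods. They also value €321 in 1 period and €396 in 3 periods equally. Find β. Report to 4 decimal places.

From the later pair, β·δ^1·321 = β·δ^3·396; dividing through, δ^2 = 321/396 = 0.81061, so δ = 0.90034.
Substituting δ into 347 = β·δ^2·628: β = 347/(509.061) ≈ 0.6816.

β ≈ 0.6816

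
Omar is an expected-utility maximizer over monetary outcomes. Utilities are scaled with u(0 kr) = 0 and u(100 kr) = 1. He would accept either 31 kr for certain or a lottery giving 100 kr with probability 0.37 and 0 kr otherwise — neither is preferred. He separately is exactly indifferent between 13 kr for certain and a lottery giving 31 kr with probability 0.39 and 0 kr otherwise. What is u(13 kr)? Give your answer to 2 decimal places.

0.14

The first gamble pins u(31 kr): it must equal 0.37·1 + 0.63·0 = 0.37.
Chaining: u(13 kr) = 0.39·0.37 + 0.61·0.00 = 0.1443.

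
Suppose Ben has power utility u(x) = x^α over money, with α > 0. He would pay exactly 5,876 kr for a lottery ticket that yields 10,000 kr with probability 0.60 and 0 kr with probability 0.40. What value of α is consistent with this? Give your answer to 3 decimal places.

The lottery's expected utility is 0.60·u(10000) + 0.40·u(0) = 0.60·10000^α (since u(0) = 0 for α > 0).
Indifference: 5876^α = 0.60·10000^α, so (5876/10000)^α = 0.60.
Taking logs: α·ln(5876/10000) = ln(0.60), so α = -0.510826 / -0.531709 ≈ 0.961.

α ≈ 0.961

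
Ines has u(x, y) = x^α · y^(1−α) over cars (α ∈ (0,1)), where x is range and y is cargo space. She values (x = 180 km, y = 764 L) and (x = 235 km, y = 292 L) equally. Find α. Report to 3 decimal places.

Set the two utilities equal: 180^α·764^(1−α) = 235^α·292^(1−α).
Rearrange to (180/235)^α = (292/764)^(1−α) and take logs: α·-0.266629 = (1−α)·-0.961814.
So α/(1−α) = (-0.961814)/(-0.266629) = 3.607312, and α = 3.607312/4.607312 ≈ 0.783.

α ≈ 0.783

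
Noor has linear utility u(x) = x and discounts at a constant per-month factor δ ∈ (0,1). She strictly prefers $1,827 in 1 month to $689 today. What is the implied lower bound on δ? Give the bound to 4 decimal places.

δ > 0.3771

Under u(x) = x this choice says 689 < δ·1827.
So δ > 689/1827 = 0.37712.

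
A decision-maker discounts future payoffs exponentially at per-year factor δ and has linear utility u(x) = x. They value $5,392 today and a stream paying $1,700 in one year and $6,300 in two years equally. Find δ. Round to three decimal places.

Equating present values: 5392 = 1700δ + 6300δ².
So 6300δ² + 1700δ − 5392 = 0.
By the quadratic formula (taking the positive root), δ = (−1700 + √138768400.00) / 12600 ≈ 0.800.

δ ≈ 0.800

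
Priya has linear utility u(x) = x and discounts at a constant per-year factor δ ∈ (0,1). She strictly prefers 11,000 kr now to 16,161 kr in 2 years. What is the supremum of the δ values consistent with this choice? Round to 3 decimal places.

δ < 0.825

The preference means 11000 > δ^2·16161.
Hence δ^2 < 11000/16161 = 0.68065, and x ↦ x^(1/2) is increasing on (0,∞).
δ < (11000/16161)^(1/2) ≈ 0.825.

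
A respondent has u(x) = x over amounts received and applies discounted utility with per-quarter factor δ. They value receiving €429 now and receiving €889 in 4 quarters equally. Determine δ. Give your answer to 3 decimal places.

The payoff in 4 quarters is discounted by δ^4, so u(429) = δ^4·u(889) and δ^4 = u(429)/u(889).
With u(x) = x: δ^4 = 429/889 = 0.48256.
Hence δ = (0.48256)^(1/4) = 0.83347.

δ ≈ 0.833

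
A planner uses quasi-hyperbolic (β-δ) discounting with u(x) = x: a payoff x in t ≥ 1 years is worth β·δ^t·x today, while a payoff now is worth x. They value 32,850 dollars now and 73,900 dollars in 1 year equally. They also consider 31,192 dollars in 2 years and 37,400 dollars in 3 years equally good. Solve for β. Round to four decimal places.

The second indifference involves only future payoffs, so β cancels: β·δ^2·31192 = β·δ^3·37400, giving δ = 31192/37400 = 0.83401.
The first indifference: 32850 = β·δ·73900, so β = 32850/(δ·73900) = 32850/(0.83401·73900) ≈ 0.5330.

β ≈ 0.5330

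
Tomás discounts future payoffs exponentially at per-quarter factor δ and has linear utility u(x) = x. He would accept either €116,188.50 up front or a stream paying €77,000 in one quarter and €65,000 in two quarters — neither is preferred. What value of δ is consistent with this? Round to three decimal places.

Present value of the stream is 77000·δ + 65000·δ². Indifference gives 77000δ + 65000δ² = 116188.50.
That is, 65000δ² + 77000δ − 116188.50 = 0, a quadratic in δ.
By the quadratic formula (taking the positive root), δ = (−77000 + √36138010000.00) / 130000 ≈ 0.870.

δ ≈ 0.870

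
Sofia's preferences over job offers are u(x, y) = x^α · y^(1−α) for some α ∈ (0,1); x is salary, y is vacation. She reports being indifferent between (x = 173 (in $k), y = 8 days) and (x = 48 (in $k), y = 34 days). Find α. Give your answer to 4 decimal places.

Set the two utilities equal: 173^α·8^(1−α) = 48^α·34^(1−α).
(173/48)^α = (34/8)^(1−α); take logs: α·ln(173/48) = (1−α)·ln(34/8), i.e. α·1.2820906 = (1−α)·1.4469190.
With A = 1.2820906 and B = 1.4469190: α·A = (1−α)·B, so α = B/(A+B) = 1.4469190/2.7290096 ≈ 0.5302.

α ≈ 0.5302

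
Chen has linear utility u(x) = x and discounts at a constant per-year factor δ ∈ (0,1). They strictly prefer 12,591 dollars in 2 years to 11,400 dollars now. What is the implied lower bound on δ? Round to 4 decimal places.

δ > 0.9515

Under u(x) = x this choice says 11400 < δ^2·12591.
So δ^2 > 11400/12591 = 0.90541; taking the square root of both positive sides preserves the inequality.
δ > 0.90541^(1/2) = 0.9515.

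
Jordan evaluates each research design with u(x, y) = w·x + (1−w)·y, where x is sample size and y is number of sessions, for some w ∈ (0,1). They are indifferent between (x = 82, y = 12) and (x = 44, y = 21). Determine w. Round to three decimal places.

Indifference: w·82 + (1−w)·12 = w·44 + (1−w)·21.
Collecting terms: w·38 = (1−w)·9.
So w/(1−w) = 9/38 = 0.2368, giving w = 9/(38+9) = 0.191.

w = 0.191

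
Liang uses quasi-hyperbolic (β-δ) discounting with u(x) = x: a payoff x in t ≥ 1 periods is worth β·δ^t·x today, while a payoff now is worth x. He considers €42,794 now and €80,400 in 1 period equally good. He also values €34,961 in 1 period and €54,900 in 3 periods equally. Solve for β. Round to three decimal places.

β ≈ 0.667

The second indifference involves only future payoffs, so β cancels: β·δ^1·34961 = β·δ^3·54900, giving δ^2 = 34961/54900 = 0.63681, so δ = 0.79801.
Now use the now-vs-future pair: 42794 = β·δ·80400 gives β = 42794/(0.79801·80400) ≈ 0.667.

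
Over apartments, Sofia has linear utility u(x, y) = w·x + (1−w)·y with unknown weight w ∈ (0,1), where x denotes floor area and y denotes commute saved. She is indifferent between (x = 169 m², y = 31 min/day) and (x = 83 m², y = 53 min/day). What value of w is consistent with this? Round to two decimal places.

w = 0.20

Indifference: w·169 + (1−w)·31 = w·83 + (1−w)·53.
Collecting terms: w·86 = (1−w)·22.
So w/(1−w) = 22/86 = 0.2558, giving w = 22/(86+22) = 0.20.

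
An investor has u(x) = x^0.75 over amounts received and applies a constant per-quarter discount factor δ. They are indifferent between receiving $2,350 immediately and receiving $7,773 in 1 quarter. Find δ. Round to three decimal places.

δ ≈ 0.408

The payoff in 1 quarter is discounted by δ, so u(2350) = δ·u(7773) and δ = u(2350)/u(7773).
Since u(x) = x^0.75, δ = (2350/7773)^0.75 = 0.30233^0.75 = 0.40772.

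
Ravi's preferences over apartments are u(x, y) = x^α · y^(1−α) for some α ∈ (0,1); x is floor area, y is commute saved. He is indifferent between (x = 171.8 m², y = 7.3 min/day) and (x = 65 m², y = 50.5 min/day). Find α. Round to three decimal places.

α ≈ 0.666

The Cobb–Douglas utilities coincide, so 171.8^α·7.3^(1−α) = 65^α·50.5^(1−α).
(171.8/65)^α = (50.5/7.3)^(1−α); take logs: α·ln(171.8/65) = (1−α)·ln(50.5/7.3), i.e. α·0.971944 = (1−α)·1.934099.
So α/(1−α) = (1.934099)/(0.971944) = 1.989928, and α = 1.989928/2.989928 ≈ 0.666.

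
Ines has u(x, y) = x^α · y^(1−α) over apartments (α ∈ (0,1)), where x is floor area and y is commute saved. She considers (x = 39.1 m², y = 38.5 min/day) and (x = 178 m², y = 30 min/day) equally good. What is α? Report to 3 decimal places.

α ≈ 0.141

Set the two utilities equal: 39.1^α·38.5^(1−α) = 178^α·30^(1−α).
(39.1/178)^α = (30/38.5)^(1−α); take logs: α·ln(39.1/178) = (1−α)·ln(30/38.5), i.e. α·-1.515661 = (1−α)·-0.249461.
So α/(1−α) = (-0.249461)/(-1.515661) = 0.164589, and α = 0.164589/1.164589 ≈ 0.141.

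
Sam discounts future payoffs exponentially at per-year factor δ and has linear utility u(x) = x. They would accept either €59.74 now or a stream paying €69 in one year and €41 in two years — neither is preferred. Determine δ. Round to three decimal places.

The stream is worth 69δ + 41δ² today, so 69δ + 41δ² = 59.74.
Rearranged: 41δ² + 69δ − 59.74 = 0.
By the quadratic formula (taking the positive root), δ = (−69 + √14558.36) / 82 ≈ 0.630.

δ ≈ 0.630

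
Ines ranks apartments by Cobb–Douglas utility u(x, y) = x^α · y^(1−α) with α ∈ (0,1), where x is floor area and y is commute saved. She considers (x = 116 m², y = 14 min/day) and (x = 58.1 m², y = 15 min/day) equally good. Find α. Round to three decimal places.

α ≈ 0.091

Indifference: 116^α · 14^(1−α) = 58.1^α · 15^(1−α).
Rearrange to (116/58.1)^α = (15/14)^(1−α) and take logs: α·0.691425 = (1−α)·0.068993.
So α/(1−α) = (0.068993)/(0.691425) = 0.099784, and α = 0.099784/1.099784 ≈ 0.091.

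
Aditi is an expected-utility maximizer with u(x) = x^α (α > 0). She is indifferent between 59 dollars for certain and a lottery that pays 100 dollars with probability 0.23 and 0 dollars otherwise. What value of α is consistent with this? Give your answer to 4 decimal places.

α ≈ 2.7854

EU(lottery) = 0.23·100^α + 0.77·0 = 0.23·100^α.
Indifference: 59^α = 0.23·100^α, so (59/100)^α = 0.23.
Taking logs: α·ln(59/100) = ln(0.23), so α = -1.4696760 / -0.5276327 ≈ 2.7854.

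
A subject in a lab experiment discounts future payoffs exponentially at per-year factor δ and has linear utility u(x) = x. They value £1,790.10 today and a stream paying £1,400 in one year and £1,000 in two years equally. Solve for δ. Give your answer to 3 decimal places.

Present value of the stream is 1400·δ + 1000·δ². Indifference gives 1400δ + 1000δ² = 1790.10.
That is, 1000δ² + 1400δ − 1790.10 = 0, a quadratic in δ.
δ = (−1400 + √(1400² + 4·1000·1790.10)) / (2·1000) = (−1400 + √9120400.00) / 2000 ≈ 0.810.

δ ≈ 0.810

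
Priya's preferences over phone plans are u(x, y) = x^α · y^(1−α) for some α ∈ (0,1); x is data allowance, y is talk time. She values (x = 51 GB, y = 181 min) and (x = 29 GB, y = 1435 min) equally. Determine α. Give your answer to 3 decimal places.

The Cobb–Douglas utilities coincide, so 51^α·181^(1−α) = 29^α·1435^(1−α).
Rearrange to (51/29)^α = (1435/181)^(1−α) and take logs: α·0.564530 = (1−α)·2.070423.
So α/(1−α) = (2.070423)/(0.564530) = 3.667516, and α = 3.667516/4.667516 ≈ 0.786.

α ≈ 0.786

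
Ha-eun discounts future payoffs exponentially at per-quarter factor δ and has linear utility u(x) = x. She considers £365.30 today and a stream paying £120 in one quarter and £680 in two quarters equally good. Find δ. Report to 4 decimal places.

δ ≈ 0.6500

Present value of the stream is 120·δ + 680·δ². Indifference gives 120δ + 680δ² = 365.30.
So 680δ² + 120δ − 365.30 = 0.
By the quadratic formula (taking the positive root), δ = (−120 + √1008016.00) / 1360 ≈ 0.6500.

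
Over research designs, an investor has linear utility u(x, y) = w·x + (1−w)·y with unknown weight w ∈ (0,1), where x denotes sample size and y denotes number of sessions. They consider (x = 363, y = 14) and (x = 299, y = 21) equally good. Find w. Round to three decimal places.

Indifference: w·363 + (1−w)·14 = w·299 + (1−w)·21.
w·(363−299) = (1−w)·(21−14), i.e. w·64 = (1−w)·7.
The marginal rate of substitution is 7/64, so w = 7/(64+7) = 0.099.

w = 0.099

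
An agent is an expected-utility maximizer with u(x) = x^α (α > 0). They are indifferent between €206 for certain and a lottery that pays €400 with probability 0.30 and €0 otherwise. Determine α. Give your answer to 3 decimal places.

EU(lottery) = 0.30·400^α + 0.70·0 = 0.30·400^α.
Equating: 206^α = 0.30·400^α, i.e. 0.5150^α = 0.30.
α = ln(0.30) / ln(206/400) = -1.203973/-0.663588 ≈ 1.814.

α ≈ 1.814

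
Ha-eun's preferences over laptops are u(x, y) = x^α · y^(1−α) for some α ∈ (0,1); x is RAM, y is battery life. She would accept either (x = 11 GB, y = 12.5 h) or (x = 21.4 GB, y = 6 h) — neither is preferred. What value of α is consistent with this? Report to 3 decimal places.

α ≈ 0.524

The Cobb–Douglas utilities coincide, so 11^α·12.5^(1−α) = 21.4^α·6^(1−α).
Taking logs: α·ln 11 + (1−α)·ln 12.5 = α·ln 21.4 + (1−α)·ln 6, i.e. α·-0.665496 = (1−α)·-0.733969.
Thus α·(-1.399465) = -0.733969, so α = -0.733969/-1.399465 ≈ 0.524.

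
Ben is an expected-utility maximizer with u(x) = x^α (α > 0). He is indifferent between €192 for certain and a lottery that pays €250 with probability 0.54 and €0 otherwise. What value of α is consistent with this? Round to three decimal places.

α ≈ 2.334

EU(lottery) = 0.54·250^α + 0.46·0 = 0.54·250^α.
Setting u(192) equal to that: 192^α = 0.54·250^α ⇒ (192/250)^α = 0.54.
α = ln(0.54) / ln(192/250) = -0.616186/-0.263966 ≈ 2.334.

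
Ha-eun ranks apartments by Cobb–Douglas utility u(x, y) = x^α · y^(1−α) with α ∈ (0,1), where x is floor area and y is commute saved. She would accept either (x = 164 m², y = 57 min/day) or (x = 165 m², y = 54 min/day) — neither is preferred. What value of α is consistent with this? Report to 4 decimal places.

The Cobb–Douglas utilities coincide, so 164^α·57^(1−α) = 165^α·54^(1−α).
Taking logs: α·ln 164 + (1−α)·ln 57 = α·ln 165 + (1−α)·ln 54, i.e. α·-0.0060790 = (1−α)·-0.0540672.
With A = -0.0060790 and B = -0.0540672: α·A = (1−α)·B, so α = B/(A+B) = -0.0540672/-0.0601462 ≈ 0.8989.

α ≈ 0.8989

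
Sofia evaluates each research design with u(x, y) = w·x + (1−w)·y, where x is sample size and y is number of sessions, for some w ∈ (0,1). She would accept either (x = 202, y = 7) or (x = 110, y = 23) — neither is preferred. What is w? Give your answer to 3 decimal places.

u(202,7) = u(110,23) means w·202 + (1−w)·7 = w·110 + (1−w)·23.
w·(202−110) = (1−w)·(23−7), i.e. w·92 = (1−w)·16.
Hence w = 16/(92+16) = 16/108 = 0.148.

w = 0.148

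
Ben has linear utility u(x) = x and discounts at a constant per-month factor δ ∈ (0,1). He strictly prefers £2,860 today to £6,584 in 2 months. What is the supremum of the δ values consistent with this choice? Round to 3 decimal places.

δ < 0.659

Comparing present values: 2860 > δ^2·6584.
Dividing by 6584: δ^2 < 0.43439. Both sides are positive, so the square root keeps the direction.
δ < 0.43439^(1/2) = 0.659.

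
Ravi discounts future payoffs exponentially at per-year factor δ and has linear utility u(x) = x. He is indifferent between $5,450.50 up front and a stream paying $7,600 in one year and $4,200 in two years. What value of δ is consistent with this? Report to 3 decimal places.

Equating present values: 5450.50 = 7600δ + 4200δ².
That is, 4200δ² + 7600δ − 5450.50 = 0, a quadratic in δ.
δ = (−7600 + √(7600² + 4·4200·5450.50)) / (2·4200) = (−7600 + √149328400.00) / 8400 ≈ 0.550.

δ ≈ 0.550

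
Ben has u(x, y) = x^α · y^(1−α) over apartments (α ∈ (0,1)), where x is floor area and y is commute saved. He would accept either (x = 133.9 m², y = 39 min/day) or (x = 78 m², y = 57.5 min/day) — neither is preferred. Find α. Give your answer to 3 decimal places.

α ≈ 0.418

The Cobb–Douglas utilities coincide, so 133.9^α·39^(1−α) = 78^α·57.5^(1−α).
(133.9/78)^α = (57.5/39)^(1−α); take logs: α·ln(133.9/78) = (1−α)·ln(57.5/39), i.e. α·0.540384 = (1−α)·0.388223.
With A = 0.540384 and B = 0.388223: α·A = (1−α)·B, so α = B/(A+B) = 0.388223/0.928607 ≈ 0.418.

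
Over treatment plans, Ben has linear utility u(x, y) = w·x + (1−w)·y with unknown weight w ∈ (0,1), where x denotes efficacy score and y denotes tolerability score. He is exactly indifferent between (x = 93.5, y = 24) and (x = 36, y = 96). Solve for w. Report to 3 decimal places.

w = 0.556

Equating utilities: w·93.5 + (1−w)·24 = w·36 + (1−w)·96.
Collecting terms: w·57.5 = (1−w)·72.
Hence w = 72/(57.5+72) = 72/129.5 = 0.556.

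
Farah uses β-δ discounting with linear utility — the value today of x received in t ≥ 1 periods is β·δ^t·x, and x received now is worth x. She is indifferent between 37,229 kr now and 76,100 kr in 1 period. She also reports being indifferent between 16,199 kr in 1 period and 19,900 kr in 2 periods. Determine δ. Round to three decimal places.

δ ≈ 0.814

Both payoffs in the second observation are in the future, so β drops out: δ^1·16199 = δ^2·19900 ⇒ δ = 16199/19900 = 0.81402.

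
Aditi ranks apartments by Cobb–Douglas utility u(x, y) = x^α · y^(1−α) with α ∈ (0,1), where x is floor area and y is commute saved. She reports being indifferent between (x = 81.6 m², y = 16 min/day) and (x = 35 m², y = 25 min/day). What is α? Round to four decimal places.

Indifference: 81.6^α · 16^(1−α) = 35^α · 25^(1−α).
Taking logs: α·ln 81.6 + (1−α)·ln 16 = α·ln 35 + (1−α)·ln 25, i.e. α·0.8464812 = (1−α)·0.4462871.
With A = 0.8464812 and B = 0.4462871: α·A = (1−α)·B, so α = B/(A+B) = 0.4462871/1.2927683 ≈ 0.3452.

α ≈ 0.3452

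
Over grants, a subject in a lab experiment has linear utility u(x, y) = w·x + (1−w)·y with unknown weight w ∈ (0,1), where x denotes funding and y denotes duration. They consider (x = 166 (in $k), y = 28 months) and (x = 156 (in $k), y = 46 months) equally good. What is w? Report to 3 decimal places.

w = 0.643

Indifference: w·166 + (1−w)·28 = w·156 + (1−w)·46.
Collecting terms: w·10 = (1−w)·18.
The marginal rate of substitution is 18/10, so w = 18/(10+18) = 0.643.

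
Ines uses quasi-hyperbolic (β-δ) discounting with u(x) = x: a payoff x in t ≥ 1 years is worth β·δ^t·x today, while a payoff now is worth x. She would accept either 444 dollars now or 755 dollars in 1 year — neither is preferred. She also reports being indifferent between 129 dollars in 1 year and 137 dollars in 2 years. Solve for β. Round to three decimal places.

β ≈ 0.625

Both payoffs in the second observation are in the future, so β drops out: δ^1·129 = δ^2·137 ⇒ δ = 129/137 = 0.94161.
Now use the now-vs-future pair: 444 = β·δ·755 gives β = 444/(0.94161·755) ≈ 0.625.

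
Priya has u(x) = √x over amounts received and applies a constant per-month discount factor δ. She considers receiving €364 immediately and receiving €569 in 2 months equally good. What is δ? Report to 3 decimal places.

Equating discounted utilities: u(364) = δ^2·u(569) ⇒ δ^2 = u(364)/u(569).
Since u(x) = √x, δ^2 = √(364/569) = 0.79982.
Taking the square root: δ = 0.79982^(1/2) ≈ 0.894.

δ ≈ 0.894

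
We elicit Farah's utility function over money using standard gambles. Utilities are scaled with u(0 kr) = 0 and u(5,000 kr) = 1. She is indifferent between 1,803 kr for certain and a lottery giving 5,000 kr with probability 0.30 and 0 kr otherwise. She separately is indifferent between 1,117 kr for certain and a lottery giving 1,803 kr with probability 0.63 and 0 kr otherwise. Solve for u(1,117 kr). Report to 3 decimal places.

First, u(1,803 kr) = 0.30·u(5,000 kr) + 0.70·u(0 kr) = 0.30.
Then u(1,117 kr) = 0.63·u(1,803 kr) + 0.37·u(0 kr) = 0.63·0.30 + 0.37·0.00 = 0.1890.

0.189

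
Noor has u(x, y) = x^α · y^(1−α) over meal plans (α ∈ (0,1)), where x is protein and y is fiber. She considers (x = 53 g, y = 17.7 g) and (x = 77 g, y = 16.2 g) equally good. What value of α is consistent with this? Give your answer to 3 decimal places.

α ≈ 0.192

Set the two utilities equal: 53^α·17.7^(1−α) = 77^α·16.2^(1−α).
Taking logs: α·ln 53 + (1−α)·ln 17.7 = α·ln 77 + (1−α)·ln 16.2, i.e. α·-0.373514 = (1−α)·-0.088553.
With A = -0.373514 and B = -0.088553: α·A = (1−α)·B, so α = B/(A+B) = -0.088553/-0.462067 ≈ 0.192.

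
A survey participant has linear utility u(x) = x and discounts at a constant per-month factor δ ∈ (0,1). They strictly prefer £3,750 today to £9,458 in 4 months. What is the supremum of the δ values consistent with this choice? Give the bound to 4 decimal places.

δ < 0.7935

The preference means 3750 > δ^4·9458.
Dividing by 9458: δ^4 < 0.39649. Both sides are positive, so the 4th root keeps the direction.
δ < (3750/9458)^(1/4) ≈ 0.7935.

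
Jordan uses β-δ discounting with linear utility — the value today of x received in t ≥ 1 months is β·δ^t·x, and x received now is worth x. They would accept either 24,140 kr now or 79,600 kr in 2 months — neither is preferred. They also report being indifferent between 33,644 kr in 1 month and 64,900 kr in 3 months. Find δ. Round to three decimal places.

From the later pair, β·δ^1·33644 = β·δ^3·64900; dividing through, δ^2 = 33644/64900 = 0.51840, so δ = 0.72000.

δ ≈ 0.720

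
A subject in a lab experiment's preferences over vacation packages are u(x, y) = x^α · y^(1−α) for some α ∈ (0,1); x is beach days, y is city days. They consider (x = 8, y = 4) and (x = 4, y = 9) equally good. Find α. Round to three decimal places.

α ≈ 0.539

Indifference: 8^α · 4^(1−α) = 4^α · 9^(1−α).
Taking logs: α·ln 8 + (1−α)·ln 4 = α·ln 4 + (1−α)·ln 9, i.e. α·0.693147 = (1−α)·0.810930.
Thus α·(1.504077) = 0.810930, so α = 0.810930/1.504077 ≈ 0.539.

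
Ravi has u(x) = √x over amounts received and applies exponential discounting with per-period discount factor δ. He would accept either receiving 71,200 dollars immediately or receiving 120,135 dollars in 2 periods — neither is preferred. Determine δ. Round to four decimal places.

δ ≈ 0.8774

Indifference means u(71200) = δ^2 · u(120135), so δ^2 = u(71200)/u(120135).
Since u(x) = √x, δ^2 = √(71200/120135) = 0.76985.
So δ = 0.76985^(1/2) ≈ 0.8774.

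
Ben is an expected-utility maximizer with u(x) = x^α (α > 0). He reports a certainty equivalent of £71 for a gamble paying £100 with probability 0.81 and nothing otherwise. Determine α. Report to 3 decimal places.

α ≈ 0.615

Since u(0) = 0, the lottery's EU is 0.81·100^α.
Setting u(71) equal to that: 71^α = 0.81·100^α ⇒ (71/100)^α = 0.81.
Taking logs: α·ln(71/100) = ln(0.81), so α = -0.210721 / -0.342490 ≈ 0.615.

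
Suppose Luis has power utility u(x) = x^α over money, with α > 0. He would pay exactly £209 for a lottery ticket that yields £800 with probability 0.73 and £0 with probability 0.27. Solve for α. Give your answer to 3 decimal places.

The lottery's expected utility is 0.73·u(800) + 0.27·u(0) = 0.73·800^α (since u(0) = 0 for α > 0).
Indifference: 209^α = 0.73·800^α, so (209/800)^α = 0.73.
α = ln(0.73) / ln(209/800) = -0.314711/-1.342277 ≈ 0.234.

α ≈ 0.234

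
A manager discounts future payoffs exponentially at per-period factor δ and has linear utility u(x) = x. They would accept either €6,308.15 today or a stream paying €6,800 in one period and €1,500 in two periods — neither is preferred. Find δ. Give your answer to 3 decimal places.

δ ≈ 0.790

The stream is worth 6800δ + 1500δ² today, so 6800δ + 1500δ² = 6308.15.
Rearranged: 1500δ² + 6800δ − 6308.15 = 0.
The positive root is δ = [−6800 + √(6800² + 4·1500·6308.15)] / (2·1500) = (−6800 + 9170.000)/3000 ≈ 0.790.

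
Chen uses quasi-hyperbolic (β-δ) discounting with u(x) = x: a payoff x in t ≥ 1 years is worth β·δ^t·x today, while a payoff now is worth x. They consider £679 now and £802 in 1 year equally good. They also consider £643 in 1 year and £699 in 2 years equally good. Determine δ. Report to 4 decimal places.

δ ≈ 0.9199

From the later pair, β·δ^1·643 = β·δ^2·699; dividing through, δ = 643/699 = 0.91989.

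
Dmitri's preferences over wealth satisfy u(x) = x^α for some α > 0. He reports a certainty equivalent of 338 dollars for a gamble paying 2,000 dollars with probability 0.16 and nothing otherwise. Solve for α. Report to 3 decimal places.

α ≈ 1.031

The lottery's expected utility is 0.16·u(2000) + 0.84·u(0) = 0.16·2000^α (since u(0) = 0 for α > 0).
Indifference: 338^α = 0.16·2000^α, so (338/2000)^α = 0.16.
Take logs: α = ln 0.16 / ln(338/2000) ≈ 1.03078.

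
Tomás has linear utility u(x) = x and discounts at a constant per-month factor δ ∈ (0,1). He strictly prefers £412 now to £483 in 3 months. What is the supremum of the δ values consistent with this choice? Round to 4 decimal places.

The preference means 412 > δ^3·483.
So δ^3 < 412/483 = 0.85300; taking the cube root of both positive sides preserves the inequality.
δ < 0.85300^(1/3) = 0.9484.

δ < 0.9484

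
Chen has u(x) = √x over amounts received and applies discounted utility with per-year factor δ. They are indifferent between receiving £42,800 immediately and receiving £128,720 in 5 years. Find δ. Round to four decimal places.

The payoff in 5 years is discounted by δ^5, so u(42800) = δ^5·u(128720) and δ^5 = u(42800)/u(128720).
With u(x) = √x: δ^5 = √42800/√128720 = √(42800/128720) = 0.57663.
Hence δ = (0.57663)^(1/5) = 0.895735.

δ ≈ 0.8957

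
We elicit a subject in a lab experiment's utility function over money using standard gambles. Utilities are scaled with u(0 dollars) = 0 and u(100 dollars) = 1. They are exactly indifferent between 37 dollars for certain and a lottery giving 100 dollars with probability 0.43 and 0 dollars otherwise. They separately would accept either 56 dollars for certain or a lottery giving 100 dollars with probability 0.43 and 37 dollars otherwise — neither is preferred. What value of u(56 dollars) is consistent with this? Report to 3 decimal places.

From the first indifference, u(37 dollars) = 0.43·u(100 dollars) + 0.57·u(0 dollars) = 0.43·1 + 0.57·0 = 0.43.
The second indifference gives u(56 dollars) = 0.43·u(100 dollars) + 0.57·u(37 dollars) = 0.43·1.00 + 0.57·0.43 = 0.6751.

0.675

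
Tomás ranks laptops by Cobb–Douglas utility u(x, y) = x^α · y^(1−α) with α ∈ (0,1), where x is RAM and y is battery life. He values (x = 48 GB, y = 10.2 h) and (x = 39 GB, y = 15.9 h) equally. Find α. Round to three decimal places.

α ≈ 0.681

Set the two utilities equal: 48^α·10.2^(1−α) = 39^α·15.9^(1−α).
(48/39)^α = (15.9/10.2)^(1−α); take logs: α·ln(48/39) = (1−α)·ln(15.9/10.2), i.e. α·0.207639 = (1−α)·0.443931.
With A = 0.207639 and B = 0.443931: α·A = (1−α)·B, so α = B/(A+B) = 0.443931/0.651570 ≈ 0.681.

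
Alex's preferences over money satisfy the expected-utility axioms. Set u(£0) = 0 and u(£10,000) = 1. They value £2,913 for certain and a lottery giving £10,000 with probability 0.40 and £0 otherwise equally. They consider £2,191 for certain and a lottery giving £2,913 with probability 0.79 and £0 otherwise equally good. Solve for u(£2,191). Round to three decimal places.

From the first indifference, u(£2,913) = 0.40·u(£10,000) + 0.60·u(£0) = 0.40·1 + 0.60·0 = 0.40.
Chaining: u(£2,191) = 0.79·0.40 + 0.21·0.00 = 0.3160.

0.316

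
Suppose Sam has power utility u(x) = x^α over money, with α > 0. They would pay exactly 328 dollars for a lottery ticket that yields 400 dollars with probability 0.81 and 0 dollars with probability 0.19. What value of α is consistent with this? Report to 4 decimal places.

α ≈ 1.0618

EU(lottery) = 0.81·400^α + 0.19·0 = 0.81·400^α.
Setting u(328) equal to that: 328^α = 0.81·400^α ⇒ (328/400)^α = 0.81.
Take logs: α = ln 0.81 / ln(328/400) ≈ 1.061829.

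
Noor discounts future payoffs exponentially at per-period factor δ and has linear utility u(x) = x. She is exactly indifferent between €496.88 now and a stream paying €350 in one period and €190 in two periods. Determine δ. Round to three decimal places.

Present value of the stream is 350·δ + 190·δ². Indifference gives 350δ + 190δ² = 496.88.
That is, 190δ² + 350δ − 496.88 = 0, a quadratic in δ.
The positive root is δ = [−350 + √(350² + 4·190·496.88)] / (2·190) = (−350 + 707.198)/380 ≈ 0.940.

δ ≈ 0.940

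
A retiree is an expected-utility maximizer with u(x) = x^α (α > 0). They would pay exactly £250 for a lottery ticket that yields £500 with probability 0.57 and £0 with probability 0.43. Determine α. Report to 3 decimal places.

EU(lottery) = 0.57·500^α + 0.43·0 = 0.57·500^α.
Indifference: 250^α = 0.57·500^α, so (250/500)^α = 0.57.
Take logs: α = ln 0.57 / ln(250/500) ≈ 0.81097.

α ≈ 0.811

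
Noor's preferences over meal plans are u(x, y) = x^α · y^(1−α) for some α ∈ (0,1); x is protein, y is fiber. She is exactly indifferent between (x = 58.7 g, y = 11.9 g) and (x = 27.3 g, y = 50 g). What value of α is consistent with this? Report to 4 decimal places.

α ≈ 0.6522

Indifference: 58.7^α · 11.9^(1−α) = 27.3^α · 50^(1−α).
(58.7/27.3)^α = (50/11.9)^(1−α); take logs: α·ln(58.7/27.3) = (1−α)·ln(50/11.9), i.e. α·0.7655530 = (1−α)·1.4354846.
So α/(1−α) = (1.4354846)/(0.7655530) = 1.8750950, and α = 1.8750950/2.8750950 ≈ 0.6522.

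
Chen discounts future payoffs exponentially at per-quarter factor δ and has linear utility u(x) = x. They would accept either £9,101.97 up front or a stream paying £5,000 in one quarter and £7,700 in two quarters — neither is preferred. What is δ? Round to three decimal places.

δ ≈ 0.810

The stream is worth 5000δ + 7700δ² today, so 5000δ + 7700δ² = 9101.97.
So 7700δ² + 5000δ − 9101.97 = 0.
By the quadratic formula (taking the positive root), δ = (−5000 + √305340676.00) / 15400 ≈ 0.810.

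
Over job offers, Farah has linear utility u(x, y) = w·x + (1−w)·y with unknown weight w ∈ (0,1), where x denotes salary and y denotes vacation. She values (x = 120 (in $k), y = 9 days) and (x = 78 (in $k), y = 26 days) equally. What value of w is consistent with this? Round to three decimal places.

w = 0.288

u(120,9) = u(78,26) means w·120 + (1−w)·9 = w·78 + (1−w)·26.
Rearranging, 42·w − 17·(1−w) = 0.
The marginal rate of substitution is 17/42, so w = 17/(42+17) = 0.288.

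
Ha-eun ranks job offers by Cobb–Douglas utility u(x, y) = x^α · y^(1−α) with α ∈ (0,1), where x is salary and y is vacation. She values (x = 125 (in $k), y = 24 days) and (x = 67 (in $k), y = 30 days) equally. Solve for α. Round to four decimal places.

The Cobb–Douglas utilities coincide, so 125^α·24^(1−α) = 67^α·30^(1−α).
Taking logs: α·ln 125 + (1−α)·ln 24 = α·ln 67 + (1−α)·ln 30, i.e. α·0.6236211 = (1−α)·0.2231436.
Thus α·(0.8467647) = 0.2231436, so α = 0.2231436/0.8467647 ≈ 0.2635.

α ≈ 0.2635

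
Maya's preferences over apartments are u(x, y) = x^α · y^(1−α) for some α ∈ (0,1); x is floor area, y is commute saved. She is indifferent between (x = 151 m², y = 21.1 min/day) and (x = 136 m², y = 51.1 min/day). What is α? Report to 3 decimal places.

α ≈ 0.894

Set the two utilities equal: 151^α·21.1^(1−α) = 136^α·51.1^(1−α).
(151/136)^α = (51.1/21.1)^(1−α); take logs: α·ln(151/136) = (1−α)·ln(51.1/21.1), i.e. α·0.104625 = (1−α)·0.884511.
Thus α·(0.989136) = 0.884511, so α = 0.884511/0.989136 ≈ 0.894.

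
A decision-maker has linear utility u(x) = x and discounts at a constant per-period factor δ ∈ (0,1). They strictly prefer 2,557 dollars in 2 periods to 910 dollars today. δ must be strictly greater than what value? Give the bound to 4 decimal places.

Comparing present values: 910 < δ^2·2557.
So δ^2 > 910/2557 = 0.35589; taking the square root of both positive sides preserves the inequality.
δ > 0.35589^(1/2) = 0.5966.

δ > 0.5966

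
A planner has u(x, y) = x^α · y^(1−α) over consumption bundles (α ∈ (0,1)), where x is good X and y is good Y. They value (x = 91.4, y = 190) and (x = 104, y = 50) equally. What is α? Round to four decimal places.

α ≈ 0.9118

Set the two utilities equal: 91.4^α·190^(1−α) = 104^α·50^(1−α).
Rearrange to (91.4/104)^α = (50/190)^(1−α) and take logs: α·-0.1291454 = (1−α)·-1.3350011.
So α/(1−α) = (-1.3350011)/(-0.1291454) = 10.3371944, and α = 10.3371944/11.3371944 ≈ 0.9118.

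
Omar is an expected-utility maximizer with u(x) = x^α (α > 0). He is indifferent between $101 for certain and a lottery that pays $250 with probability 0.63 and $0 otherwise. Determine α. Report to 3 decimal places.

α ≈ 0.510

EU(lottery) = 0.63·250^α + 0.37·0 = 0.63·250^α.
Setting u(101) equal to that: 101^α = 0.63·250^α ⇒ (101/250)^α = 0.63.
Take logs: α = ln 0.63 / ln(101/250) ≈ 0.50978.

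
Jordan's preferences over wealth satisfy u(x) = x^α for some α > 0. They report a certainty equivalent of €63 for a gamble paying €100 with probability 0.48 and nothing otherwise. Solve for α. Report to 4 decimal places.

EU(lottery) = 0.48·100^α + 0.52·0 = 0.48·100^α.
Indifference: 63^α = 0.48·100^α, so (63/100)^α = 0.48.
Taking logs: α·ln(63/100) = ln(0.48), so α = -0.7339692 / -0.4620355 ≈ 1.5886.

α ≈ 1.5886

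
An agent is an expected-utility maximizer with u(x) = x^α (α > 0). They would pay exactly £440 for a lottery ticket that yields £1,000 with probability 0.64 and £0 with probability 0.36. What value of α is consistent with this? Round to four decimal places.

α ≈ 0.5436

Since u(0) = 0, the lottery's EU is 0.64·1000^α.
Equating: 440^α = 0.64·1000^α, i.e. 0.4400^α = 0.64.
Take logs: α = ln 0.64 / ln(440/1000) ≈ 0.543603.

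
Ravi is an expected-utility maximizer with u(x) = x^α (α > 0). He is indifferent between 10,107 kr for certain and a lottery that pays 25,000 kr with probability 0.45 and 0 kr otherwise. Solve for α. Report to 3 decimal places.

EU(lottery) = 0.45·25000^α + 0.55·0 = 0.45·25000^α.
Setting u(10107) equal to that: 10107^α = 0.45·25000^α ⇒ (10107/25000)^α = 0.45.
α = ln(0.45) / ln(10107/25000) = -0.798508/-0.905648 ≈ 0.882.

α ≈ 0.882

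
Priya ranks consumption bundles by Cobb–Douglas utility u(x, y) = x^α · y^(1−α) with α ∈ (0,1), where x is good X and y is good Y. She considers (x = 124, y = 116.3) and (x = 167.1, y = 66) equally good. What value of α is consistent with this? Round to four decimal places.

α ≈ 0.6551

Set the two utilities equal: 124^α·116.3^(1−α) = 167.1^α·66^(1−α).
(124/167.1)^α = (66/116.3)^(1−α); take logs: α·ln(124/167.1) = (1−α)·ln(66/116.3), i.e. α·-0.2983109 = (1−α)·-0.5665183.
With A = -0.2983109 and B = -0.5665183: α·A = (1−α)·B, so α = B/(A+B) = -0.5665183/-0.8648292 ≈ 0.6551.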